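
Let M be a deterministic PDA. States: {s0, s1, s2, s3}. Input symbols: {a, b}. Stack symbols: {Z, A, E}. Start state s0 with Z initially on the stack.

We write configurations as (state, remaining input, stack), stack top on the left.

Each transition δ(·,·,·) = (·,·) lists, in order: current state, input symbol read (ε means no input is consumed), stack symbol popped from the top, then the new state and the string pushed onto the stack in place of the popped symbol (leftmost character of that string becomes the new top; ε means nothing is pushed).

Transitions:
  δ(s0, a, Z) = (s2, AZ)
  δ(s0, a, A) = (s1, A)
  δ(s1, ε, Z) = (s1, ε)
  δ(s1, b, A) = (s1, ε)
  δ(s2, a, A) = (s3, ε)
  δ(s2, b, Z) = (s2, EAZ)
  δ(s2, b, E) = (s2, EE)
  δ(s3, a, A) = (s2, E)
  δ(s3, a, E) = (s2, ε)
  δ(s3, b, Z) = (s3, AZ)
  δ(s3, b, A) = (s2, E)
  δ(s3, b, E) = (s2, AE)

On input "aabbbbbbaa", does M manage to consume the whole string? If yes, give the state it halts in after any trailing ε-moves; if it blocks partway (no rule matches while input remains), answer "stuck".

stuck

(s0, aabbbbbbaa, Z) ⊢ (s2, abbbbbbaa, AZ) ⊢ (s3, bbbbbbaa, Z) ⊢ (s3, bbbbbaa, AZ) ⊢ (s2, bbbbaa, EZ) ⊢ (s2, bbbaa, EEZ) ⊢ (s2, bbaa, EEEZ) ⊢ (s2, baa, EEEEZ) ⊢ (s2, aa, EEEEEZ)
No transition for (s2, a, top E); M blocks with input aa remaining.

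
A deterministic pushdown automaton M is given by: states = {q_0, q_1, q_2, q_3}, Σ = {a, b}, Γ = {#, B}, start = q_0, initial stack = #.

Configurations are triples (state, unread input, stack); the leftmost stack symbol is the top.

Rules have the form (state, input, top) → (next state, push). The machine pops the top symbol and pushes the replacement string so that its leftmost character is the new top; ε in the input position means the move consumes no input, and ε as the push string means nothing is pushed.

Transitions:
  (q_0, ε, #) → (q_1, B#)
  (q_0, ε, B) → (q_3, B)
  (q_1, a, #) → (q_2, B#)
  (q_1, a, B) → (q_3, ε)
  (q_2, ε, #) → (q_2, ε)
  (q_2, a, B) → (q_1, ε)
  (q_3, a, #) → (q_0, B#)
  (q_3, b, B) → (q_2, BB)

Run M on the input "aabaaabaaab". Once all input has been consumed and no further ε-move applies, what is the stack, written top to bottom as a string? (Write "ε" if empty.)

(q_0, aabaaabaaab, #) ⊢ (q_1, aabaaabaaab, B#) ⊢ (q_3, abaaabaaab, #) ⊢ (q_0, baaabaaab, B#) ⊢ (q_3, baaabaaab, B#) ⊢ (q_2, aaabaaab, BB#) ⊢ (q_1, aabaaab, B#) ⊢ (q_3, abaaab, #) ⊢ (q_0, baaab, B#) ⊢ (q_3, baaab, B#) ⊢ (q_2, aaab, BB#) ⊢ (q_1, aab, B#) ⊢ (q_3, ab, #) ⊢ (q_0, b, B#) ⊢ (q_3, b, B#) ⊢ (q_2, ε, BB#)
All input consumed in state q_2 with stack BB#.

BB#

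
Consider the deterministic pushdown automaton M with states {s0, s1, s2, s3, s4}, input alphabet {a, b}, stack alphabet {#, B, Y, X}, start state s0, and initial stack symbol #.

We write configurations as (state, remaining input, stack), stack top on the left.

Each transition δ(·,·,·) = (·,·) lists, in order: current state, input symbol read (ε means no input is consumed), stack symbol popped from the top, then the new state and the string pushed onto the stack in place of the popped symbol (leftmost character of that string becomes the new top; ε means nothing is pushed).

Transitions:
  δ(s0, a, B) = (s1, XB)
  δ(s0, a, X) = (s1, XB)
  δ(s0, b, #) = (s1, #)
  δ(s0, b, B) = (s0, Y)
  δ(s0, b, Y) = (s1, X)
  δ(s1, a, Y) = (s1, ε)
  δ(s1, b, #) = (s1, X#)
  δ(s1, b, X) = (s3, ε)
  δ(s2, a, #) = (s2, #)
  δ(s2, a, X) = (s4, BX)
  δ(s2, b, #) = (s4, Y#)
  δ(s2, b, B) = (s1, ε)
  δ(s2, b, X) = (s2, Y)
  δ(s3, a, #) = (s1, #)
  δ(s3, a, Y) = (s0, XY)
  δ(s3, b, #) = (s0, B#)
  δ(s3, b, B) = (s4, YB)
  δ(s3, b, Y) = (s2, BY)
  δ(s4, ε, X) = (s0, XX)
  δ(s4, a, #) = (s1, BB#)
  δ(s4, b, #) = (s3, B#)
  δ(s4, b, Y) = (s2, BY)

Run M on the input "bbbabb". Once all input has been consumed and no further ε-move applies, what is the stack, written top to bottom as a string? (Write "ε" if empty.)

(s0, bbbabb, #) ⊢ (s1, bbabb, #) ⊢ (s1, babb, X#) ⊢ (s3, abb, #) ⊢ (s1, bb, #) ⊢ (s1, b, X#) ⊢ (s3, ε, #)
All input consumed in state s3 with stack #.

#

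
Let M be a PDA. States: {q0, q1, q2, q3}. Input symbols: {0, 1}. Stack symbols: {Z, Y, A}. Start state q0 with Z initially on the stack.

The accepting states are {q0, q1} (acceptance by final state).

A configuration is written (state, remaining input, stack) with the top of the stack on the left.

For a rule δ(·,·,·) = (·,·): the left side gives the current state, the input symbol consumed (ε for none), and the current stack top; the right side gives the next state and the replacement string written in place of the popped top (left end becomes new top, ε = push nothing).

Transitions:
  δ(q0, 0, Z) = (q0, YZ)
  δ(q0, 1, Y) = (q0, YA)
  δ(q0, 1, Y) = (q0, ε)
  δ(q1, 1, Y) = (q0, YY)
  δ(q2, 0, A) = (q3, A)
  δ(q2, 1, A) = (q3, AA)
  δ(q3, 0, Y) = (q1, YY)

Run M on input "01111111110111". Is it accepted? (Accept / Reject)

No computation consumes all input and reaches a final state.

Reject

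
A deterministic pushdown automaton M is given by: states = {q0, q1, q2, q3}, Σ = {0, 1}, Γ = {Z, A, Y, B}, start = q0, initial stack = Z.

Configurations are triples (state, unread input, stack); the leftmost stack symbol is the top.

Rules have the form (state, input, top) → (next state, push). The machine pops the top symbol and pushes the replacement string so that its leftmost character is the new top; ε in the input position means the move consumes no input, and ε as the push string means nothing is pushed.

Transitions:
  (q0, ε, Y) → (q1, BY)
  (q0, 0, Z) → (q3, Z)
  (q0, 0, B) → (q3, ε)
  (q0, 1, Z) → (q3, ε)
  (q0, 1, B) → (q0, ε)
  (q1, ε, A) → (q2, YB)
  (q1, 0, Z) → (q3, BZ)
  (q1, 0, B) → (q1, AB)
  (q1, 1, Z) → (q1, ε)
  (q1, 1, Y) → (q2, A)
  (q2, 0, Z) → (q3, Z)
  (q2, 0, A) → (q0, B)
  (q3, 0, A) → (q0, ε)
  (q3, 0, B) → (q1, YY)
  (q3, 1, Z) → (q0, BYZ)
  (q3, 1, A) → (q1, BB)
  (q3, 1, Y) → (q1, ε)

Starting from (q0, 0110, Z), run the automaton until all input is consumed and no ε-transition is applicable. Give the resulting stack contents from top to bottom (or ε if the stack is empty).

YBBYZ

(q0, 0110, Z)
  read 0, top Z: go to q3, push Z → (q3, 110, Z)
  read 1, top Z: go to q0, push BYZ → (q0, 10, BYZ)
  read 1, top B: go to q0, push ε → (q0, 0, YZ)
  ε-move, top Y: go to q1, push BY → (q1, 0, BYZ)
  read 0, top B: go to q1, push AB → (q1, ε, ABYZ)
  ε-move, top A: go to q2, push YB → (q2, ε, YBBYZ)
All input consumed in state q2 with stack YBBYZ.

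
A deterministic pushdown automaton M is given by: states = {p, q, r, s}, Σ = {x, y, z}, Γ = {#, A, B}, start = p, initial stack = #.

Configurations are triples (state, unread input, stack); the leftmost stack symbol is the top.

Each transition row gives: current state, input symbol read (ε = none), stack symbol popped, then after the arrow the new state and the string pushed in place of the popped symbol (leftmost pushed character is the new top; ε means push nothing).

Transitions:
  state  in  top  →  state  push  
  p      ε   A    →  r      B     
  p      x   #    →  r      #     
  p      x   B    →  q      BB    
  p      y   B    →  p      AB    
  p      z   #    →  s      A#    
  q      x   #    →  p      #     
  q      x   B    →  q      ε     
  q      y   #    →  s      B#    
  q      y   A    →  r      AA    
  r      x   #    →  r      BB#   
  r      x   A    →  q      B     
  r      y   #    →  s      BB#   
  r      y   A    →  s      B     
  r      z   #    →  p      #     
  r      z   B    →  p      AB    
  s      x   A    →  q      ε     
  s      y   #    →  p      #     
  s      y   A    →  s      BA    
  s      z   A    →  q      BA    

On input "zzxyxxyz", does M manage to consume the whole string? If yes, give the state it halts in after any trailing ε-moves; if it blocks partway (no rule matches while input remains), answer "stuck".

(p, zzxyxxyz, #)
  read z, top #: go to s, push A# → (s, zxyxxyz, A#)
  read z, top A: go to q, push BA → (q, xyxxyz, BA#)
  read x, top B: go to q, push ε → (q, yxxyz, A#)
  read y, top A: go to r, push AA → (r, xxyz, AA#)
  read x, top A: go to q, push B → (q, xyz, BA#)
  read x, top B: go to q, push ε → (q, yz, A#)
  read y, top A: go to r, push AA → (r, z, AA#)
No transition for (r, z, top A); M blocks with input z remaining.

stuck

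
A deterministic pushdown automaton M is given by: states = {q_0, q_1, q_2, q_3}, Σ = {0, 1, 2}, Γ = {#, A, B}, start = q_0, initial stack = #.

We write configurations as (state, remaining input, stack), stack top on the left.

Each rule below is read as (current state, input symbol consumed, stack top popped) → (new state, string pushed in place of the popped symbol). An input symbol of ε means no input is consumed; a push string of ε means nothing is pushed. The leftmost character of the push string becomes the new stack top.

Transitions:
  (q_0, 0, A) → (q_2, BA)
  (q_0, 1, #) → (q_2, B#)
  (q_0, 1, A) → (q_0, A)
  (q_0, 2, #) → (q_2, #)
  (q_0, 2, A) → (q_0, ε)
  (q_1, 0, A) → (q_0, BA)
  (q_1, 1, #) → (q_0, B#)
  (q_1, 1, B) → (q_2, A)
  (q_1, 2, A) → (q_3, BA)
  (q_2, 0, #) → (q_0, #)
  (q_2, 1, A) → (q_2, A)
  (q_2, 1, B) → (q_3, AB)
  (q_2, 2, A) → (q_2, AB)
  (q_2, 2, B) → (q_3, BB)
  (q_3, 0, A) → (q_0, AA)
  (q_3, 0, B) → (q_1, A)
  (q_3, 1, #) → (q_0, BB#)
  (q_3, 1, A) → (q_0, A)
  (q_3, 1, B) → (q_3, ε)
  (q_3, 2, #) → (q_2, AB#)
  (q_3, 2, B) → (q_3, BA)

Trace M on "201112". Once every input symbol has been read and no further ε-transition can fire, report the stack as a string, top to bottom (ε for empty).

B#

(q_0, 201112, #)
  read 2, top #: go to q_2, push # → (q_2, 01112, #)
  read 0, top #: go to q_0, push # → (q_0, 1112, #)
  read 1, top #: go to q_2, push B# → (q_2, 112, B#)
  read 1, top B: go to q_3, push AB → (q_3, 12, AB#)
  read 1, top A: go to q_0, push A → (q_0, 2, AB#)
  read 2, top A: go to q_0, push ε → (q_0, ε, B#)
All input consumed in state q_0 with stack B#.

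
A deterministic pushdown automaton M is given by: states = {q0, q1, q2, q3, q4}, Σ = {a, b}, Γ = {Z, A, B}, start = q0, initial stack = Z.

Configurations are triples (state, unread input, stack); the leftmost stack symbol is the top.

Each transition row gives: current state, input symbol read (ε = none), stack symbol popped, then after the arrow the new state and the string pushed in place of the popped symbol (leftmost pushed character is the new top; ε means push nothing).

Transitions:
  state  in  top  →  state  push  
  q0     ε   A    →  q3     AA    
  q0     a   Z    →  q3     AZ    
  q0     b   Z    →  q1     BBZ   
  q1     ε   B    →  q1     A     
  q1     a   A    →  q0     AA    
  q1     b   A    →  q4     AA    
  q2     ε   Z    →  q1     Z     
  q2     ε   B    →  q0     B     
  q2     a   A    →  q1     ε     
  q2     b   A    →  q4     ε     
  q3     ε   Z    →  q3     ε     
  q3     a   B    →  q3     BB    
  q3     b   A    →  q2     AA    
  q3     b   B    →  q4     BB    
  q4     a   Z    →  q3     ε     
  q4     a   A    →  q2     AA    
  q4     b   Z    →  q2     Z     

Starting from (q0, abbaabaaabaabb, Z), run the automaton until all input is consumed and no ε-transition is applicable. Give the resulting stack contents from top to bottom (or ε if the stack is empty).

(q0, abbaabaaabaabb, Z) ⊢ (q3, bbaabaaabaabb, AZ) ⊢ (q2, baabaaabaabb, AAZ) ⊢ (q4, aabaaabaabb, AZ) ⊢ (q2, abaaabaabb, AAZ) ⊢ (q1, baaabaabb, AZ) ⊢ (q4, aaabaabb, AAZ) ⊢ (q2, aabaabb, AAAZ) ⊢ (q1, abaabb, AAZ) ⊢ (q0, baabb, AAAZ) ⊢ (q3, baabb, AAAAZ) ⊢ (q2, aabb, AAAAAZ) ⊢ (q1, abb, AAAAZ) ⊢ (q0, bb, AAAAAZ) ⊢ (q3, bb, AAAAAAZ) ⊢ (q2, b, AAAAAAAZ) ⊢ (q4, ε, AAAAAAZ)
All input consumed in state q4 with stack AAAAAAZ.

AAAAAAZ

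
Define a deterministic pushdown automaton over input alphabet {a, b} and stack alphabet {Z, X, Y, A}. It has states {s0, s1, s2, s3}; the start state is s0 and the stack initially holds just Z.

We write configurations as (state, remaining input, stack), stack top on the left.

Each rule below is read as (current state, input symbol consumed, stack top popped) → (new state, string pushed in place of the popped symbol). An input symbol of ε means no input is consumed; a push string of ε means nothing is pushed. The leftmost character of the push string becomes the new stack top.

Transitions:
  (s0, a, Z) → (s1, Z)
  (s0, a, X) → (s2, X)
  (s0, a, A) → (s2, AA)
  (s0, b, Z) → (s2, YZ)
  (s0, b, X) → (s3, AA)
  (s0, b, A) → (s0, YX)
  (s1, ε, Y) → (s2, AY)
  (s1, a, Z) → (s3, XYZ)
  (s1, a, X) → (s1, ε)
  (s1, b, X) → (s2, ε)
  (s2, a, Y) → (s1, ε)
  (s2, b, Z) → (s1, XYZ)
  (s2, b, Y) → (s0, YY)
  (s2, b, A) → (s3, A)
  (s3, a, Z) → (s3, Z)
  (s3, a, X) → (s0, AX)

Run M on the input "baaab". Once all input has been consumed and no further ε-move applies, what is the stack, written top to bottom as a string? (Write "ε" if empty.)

(s0, baaab, Z)
  read b, top Z: go to s2, push YZ → (s2, aaab, YZ)
  read a, top Y: go to s1, push ε → (s1, aab, Z)
  read a, top Z: go to s3, push XYZ → (s3, ab, XYZ)
  read a, top X: go to s0, push AX → (s0, b, AXYZ)
  read b, top A: go to s0, push YX → (s0, ε, YXXYZ)
All input consumed in state s0 with stack YXXYZ.

YXXYZ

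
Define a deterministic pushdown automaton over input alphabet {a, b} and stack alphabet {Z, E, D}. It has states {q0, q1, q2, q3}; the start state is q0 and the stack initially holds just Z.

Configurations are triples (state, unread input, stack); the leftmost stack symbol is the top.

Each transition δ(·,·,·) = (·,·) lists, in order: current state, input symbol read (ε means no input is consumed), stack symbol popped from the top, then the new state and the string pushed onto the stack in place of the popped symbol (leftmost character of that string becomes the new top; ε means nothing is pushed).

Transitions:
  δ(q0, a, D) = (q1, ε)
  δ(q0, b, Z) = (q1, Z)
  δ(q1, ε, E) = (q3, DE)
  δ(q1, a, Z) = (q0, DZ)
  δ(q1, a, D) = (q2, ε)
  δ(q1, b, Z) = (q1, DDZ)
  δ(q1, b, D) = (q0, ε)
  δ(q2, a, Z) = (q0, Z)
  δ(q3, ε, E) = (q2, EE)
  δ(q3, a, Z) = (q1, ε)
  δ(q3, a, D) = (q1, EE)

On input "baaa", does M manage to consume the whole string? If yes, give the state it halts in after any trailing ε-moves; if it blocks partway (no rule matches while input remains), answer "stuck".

(q0, baaa, Z)
  read b, top Z: go to q1, push Z → (q1, aaa, Z)
  read a, top Z: go to q0, push DZ → (q0, aa, DZ)
  read a, top D: go to q1, push ε → (q1, a, Z)
  read a, top Z: go to q0, push DZ → (q0, ε, DZ)
All input consumed; M is in state q0.

q0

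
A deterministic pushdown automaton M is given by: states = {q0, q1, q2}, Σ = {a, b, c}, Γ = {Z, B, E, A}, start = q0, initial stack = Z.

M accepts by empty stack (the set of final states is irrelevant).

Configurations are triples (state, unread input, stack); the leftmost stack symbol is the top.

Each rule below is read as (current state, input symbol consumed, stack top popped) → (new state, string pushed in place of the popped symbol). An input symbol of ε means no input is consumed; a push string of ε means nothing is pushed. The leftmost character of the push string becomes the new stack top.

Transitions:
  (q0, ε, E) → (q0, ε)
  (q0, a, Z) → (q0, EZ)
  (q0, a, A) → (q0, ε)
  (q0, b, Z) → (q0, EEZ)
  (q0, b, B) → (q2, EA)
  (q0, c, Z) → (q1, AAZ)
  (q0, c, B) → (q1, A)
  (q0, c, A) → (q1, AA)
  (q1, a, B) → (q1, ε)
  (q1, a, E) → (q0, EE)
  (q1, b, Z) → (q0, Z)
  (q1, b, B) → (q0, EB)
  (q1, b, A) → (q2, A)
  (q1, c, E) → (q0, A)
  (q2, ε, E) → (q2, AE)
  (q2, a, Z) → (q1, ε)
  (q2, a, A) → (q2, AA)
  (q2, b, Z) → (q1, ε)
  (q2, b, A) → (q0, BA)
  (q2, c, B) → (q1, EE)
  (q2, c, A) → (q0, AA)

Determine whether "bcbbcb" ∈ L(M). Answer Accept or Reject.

(q0, bcbbcb, Z)
  read b, top Z: go to q0, push EEZ → (q0, cbbcb, EEZ)
  ε-move, top E: go to q0, push ε → (q0, cbbcb, EZ)
  ε-move, top E: go to q0, push ε → (q0, cbbcb, Z)
  read c, top Z: go to q1, push AAZ → (q1, bbcb, AAZ)
  read b, top A: go to q2, push A → (q2, bcb, AAZ)
  read b, top A: go to q0, push BA → (q0, cb, BAAZ)
  read c, top B: go to q1, push A → (q1, b, AAAZ)
  read b, top A: go to q2, push A → (q2, ε, AAAZ)
All input consumed; stack is AAAZ, not empty, and no further ε-move applies.

Reject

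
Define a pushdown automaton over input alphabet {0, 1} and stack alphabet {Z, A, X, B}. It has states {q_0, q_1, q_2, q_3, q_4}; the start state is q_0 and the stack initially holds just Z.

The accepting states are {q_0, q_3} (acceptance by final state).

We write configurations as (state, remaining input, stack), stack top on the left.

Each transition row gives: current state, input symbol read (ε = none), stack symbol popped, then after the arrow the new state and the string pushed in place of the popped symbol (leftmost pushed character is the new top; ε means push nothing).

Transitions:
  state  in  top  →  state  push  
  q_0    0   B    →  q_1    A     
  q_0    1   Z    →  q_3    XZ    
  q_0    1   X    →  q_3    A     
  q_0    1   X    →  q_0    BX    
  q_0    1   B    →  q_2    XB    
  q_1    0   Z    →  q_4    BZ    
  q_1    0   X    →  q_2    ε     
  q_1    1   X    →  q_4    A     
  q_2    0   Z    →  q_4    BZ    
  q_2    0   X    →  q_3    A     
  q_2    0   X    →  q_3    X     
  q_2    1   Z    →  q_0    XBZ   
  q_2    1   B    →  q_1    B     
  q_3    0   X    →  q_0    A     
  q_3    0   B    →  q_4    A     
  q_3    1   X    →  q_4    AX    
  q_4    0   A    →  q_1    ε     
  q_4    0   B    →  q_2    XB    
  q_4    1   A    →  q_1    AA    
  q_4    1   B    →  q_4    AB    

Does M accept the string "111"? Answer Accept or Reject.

Reject

No computation consumes all input and reaches a final state.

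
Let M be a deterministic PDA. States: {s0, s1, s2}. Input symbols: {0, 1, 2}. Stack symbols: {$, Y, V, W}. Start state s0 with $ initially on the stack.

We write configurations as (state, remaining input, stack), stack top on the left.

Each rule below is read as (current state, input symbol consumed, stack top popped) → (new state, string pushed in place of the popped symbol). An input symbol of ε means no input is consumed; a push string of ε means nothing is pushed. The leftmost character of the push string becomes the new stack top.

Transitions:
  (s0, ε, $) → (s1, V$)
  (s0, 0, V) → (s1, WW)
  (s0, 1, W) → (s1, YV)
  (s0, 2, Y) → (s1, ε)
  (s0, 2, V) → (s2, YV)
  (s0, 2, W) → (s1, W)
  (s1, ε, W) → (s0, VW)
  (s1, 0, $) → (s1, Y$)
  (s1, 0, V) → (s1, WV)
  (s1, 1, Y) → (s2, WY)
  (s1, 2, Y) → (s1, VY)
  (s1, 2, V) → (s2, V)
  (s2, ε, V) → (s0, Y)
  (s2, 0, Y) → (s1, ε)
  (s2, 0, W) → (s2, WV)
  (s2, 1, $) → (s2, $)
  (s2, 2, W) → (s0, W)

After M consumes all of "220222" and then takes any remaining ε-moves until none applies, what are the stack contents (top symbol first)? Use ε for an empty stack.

(s0, 220222, $)
  ε-move, top $: go to s1, push V$ → (s1, 220222, V$)
  read 2, top V: go to s2, push V → (s2, 20222, V$)
  ε-move, top V: go to s0, push Y → (s0, 20222, Y$)
  read 2, top Y: go to s1, push ε → (s1, 0222, $)
  read 0, top $: go to s1, push Y$ → (s1, 222, Y$)
  read 2, top Y: go to s1, push VY → (s1, 22, VY$)
  read 2, top V: go to s2, push V → (s2, 2, VY$)
  ε-move, top V: go to s0, push Y → (s0, 2, YY$)
  read 2, top Y: go to s1, push ε → (s1, ε, Y$)
All input consumed in state s1 with stack Y$.

Y$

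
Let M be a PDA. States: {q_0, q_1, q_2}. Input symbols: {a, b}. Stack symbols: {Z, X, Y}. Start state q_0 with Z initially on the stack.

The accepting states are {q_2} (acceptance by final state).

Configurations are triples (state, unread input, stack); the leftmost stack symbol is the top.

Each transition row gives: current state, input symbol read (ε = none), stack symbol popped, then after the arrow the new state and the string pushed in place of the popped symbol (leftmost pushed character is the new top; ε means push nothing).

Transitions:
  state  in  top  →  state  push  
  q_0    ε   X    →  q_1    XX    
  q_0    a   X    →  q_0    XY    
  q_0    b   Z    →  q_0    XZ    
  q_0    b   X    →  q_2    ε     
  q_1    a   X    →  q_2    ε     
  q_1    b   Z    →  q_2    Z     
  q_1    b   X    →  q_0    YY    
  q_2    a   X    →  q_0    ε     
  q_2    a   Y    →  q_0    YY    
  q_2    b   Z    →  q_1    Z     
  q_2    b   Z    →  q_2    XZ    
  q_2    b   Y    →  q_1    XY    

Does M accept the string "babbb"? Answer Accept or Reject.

Reject

No computation consumes all input and reaches a final state.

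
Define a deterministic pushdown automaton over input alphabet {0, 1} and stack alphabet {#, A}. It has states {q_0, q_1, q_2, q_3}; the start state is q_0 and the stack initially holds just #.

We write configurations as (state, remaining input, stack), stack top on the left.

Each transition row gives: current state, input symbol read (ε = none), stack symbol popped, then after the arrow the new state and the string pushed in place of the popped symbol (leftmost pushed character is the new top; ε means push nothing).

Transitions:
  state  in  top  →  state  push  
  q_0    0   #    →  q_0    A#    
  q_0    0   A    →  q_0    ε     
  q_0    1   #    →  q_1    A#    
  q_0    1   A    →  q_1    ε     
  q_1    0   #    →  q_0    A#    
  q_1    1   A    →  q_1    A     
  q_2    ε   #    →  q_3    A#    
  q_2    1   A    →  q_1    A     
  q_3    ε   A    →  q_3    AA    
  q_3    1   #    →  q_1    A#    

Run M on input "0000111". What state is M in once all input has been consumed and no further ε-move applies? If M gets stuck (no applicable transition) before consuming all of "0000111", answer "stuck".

q_1

(q_0, 0000111, #)
  read 0, top #: go to q_0, push A# → (q_0, 000111, A#)
  read 0, top A: go to q_0, push ε → (q_0, 00111, #)
  read 0, top #: go to q_0, push A# → (q_0, 0111, A#)
  read 0, top A: go to q_0, push ε → (q_0, 111, #)
  read 1, top #: go to q_1, push A# → (q_1, 11, A#)
  read 1, top A: go to q_1, push A → (q_1, 1, A#)
  read 1, top A: go to q_1, push A → (q_1, ε, A#)
All input consumed; M is in state q_1.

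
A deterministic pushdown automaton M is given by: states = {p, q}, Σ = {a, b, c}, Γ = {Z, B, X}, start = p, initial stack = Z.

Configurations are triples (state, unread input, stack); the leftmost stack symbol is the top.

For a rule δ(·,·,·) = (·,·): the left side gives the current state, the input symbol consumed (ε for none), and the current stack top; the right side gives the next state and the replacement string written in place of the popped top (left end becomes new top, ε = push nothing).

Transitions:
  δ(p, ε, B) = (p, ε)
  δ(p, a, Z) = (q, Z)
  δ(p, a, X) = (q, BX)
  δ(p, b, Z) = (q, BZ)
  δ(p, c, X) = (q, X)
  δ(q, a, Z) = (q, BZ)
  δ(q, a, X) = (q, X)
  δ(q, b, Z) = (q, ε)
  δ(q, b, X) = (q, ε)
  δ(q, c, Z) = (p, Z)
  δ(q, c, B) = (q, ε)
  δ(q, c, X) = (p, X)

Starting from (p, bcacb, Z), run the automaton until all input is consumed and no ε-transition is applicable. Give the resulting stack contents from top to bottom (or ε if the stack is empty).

(p, bcacb, Z) ⊢ (q, cacb, BZ) ⊢ (q, acb, Z) ⊢ (q, cb, BZ) ⊢ (q, b, Z) ⊢ (q, ε, ε)
All input consumed in state q with stack ε.

ε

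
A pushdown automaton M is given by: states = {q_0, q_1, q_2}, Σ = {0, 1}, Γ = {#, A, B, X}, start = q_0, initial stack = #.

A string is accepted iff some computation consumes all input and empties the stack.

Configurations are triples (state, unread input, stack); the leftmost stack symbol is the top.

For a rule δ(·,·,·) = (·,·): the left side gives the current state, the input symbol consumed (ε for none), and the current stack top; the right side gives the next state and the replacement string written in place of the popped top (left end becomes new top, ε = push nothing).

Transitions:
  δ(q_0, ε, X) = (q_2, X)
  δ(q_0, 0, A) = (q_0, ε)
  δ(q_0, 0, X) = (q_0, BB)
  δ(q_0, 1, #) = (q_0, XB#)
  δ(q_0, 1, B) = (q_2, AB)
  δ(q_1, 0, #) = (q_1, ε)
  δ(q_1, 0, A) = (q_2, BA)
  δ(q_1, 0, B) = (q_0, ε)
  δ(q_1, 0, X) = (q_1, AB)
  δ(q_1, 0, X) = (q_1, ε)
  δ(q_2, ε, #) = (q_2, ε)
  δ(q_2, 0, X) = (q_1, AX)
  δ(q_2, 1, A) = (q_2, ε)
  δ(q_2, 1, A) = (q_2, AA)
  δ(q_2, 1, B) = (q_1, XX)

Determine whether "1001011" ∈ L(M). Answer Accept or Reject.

Reject

No computation consumes all input and empties the stack.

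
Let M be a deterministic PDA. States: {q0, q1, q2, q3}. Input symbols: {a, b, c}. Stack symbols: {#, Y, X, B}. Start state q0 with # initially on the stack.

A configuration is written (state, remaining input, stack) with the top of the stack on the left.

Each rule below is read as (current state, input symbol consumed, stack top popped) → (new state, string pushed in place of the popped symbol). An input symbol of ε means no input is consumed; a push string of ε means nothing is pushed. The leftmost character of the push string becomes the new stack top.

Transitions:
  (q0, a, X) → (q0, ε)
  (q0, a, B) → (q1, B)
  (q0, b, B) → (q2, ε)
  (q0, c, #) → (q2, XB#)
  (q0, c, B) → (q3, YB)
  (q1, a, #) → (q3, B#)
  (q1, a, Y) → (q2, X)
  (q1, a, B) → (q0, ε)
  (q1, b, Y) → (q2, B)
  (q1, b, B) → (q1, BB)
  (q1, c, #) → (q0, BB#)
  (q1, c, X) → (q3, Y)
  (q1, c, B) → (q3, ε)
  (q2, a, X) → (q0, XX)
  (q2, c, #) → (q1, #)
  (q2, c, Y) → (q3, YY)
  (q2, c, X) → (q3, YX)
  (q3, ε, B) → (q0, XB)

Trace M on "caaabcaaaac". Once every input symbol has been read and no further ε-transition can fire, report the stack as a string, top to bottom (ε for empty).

(q0, caaabcaaaac, #) ⊢ (q2, aaabcaaaac, XB#) ⊢ (q0, aabcaaaac, XXB#) ⊢ (q0, abcaaaac, XB#) ⊢ (q0, bcaaaac, B#) ⊢ (q2, caaaac, #) ⊢ (q1, aaaac, #) ⊢ (q3, aaac, B#) ⊢ (q0, aaac, XB#) ⊢ (q0, aac, B#) ⊢ (q1, ac, B#) ⊢ (q0, c, #) ⊢ (q2, ε, XB#)
All input consumed in state q2 with stack XB#.

XB#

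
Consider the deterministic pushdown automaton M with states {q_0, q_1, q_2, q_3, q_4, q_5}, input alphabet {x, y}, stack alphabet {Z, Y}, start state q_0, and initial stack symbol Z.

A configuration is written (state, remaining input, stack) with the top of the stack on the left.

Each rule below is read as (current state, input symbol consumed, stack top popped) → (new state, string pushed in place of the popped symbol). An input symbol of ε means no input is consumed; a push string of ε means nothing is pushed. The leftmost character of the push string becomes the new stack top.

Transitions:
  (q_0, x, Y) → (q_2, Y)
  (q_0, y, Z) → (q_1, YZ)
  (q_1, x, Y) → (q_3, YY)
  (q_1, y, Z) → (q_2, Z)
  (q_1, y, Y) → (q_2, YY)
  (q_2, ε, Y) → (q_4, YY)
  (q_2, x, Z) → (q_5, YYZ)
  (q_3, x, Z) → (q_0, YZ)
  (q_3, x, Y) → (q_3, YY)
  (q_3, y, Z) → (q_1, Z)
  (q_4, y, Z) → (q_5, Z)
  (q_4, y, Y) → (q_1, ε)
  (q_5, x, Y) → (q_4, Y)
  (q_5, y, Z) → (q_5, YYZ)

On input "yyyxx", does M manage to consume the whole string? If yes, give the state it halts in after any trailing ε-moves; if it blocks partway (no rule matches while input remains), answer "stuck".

q_3

(q_0, yyyxx, Z) ⊢ (q_1, yyxx, YZ) ⊢ (q_2, yxx, YYZ) ⊢ (q_4, yxx, YYYZ) ⊢ (q_1, xx, YYZ) ⊢ (q_3, x, YYYZ) ⊢ (q_3, ε, YYYYZ)
All input consumed; M is in state q_3.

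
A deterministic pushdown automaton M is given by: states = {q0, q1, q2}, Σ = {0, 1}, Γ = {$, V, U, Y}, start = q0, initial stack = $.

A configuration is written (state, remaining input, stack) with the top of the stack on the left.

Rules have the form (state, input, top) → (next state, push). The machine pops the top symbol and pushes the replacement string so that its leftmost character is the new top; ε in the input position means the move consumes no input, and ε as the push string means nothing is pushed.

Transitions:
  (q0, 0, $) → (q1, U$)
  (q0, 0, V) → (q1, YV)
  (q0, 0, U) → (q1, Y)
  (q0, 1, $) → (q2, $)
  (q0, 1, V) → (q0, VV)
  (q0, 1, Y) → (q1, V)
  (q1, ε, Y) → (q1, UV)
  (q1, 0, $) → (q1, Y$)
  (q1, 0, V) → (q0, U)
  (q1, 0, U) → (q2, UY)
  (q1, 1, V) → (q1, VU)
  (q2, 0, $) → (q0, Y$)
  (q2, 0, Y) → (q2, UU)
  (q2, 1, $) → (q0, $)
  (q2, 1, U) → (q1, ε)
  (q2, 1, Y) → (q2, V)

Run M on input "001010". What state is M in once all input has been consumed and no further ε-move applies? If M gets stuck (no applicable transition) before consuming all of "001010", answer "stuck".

(q0, 001010, $) ⊢ (q1, 01010, U$) ⊢ (q2, 1010, UY$) ⊢ (q1, 010, Y$) ⊢ (q1, 010, UV$) ⊢ (q2, 10, UYV$) ⊢ (q1, 0, YV$) ⊢ (q1, 0, UVV$) ⊢ (q2, ε, UYVV$)
All input consumed; M is in state q2.

q2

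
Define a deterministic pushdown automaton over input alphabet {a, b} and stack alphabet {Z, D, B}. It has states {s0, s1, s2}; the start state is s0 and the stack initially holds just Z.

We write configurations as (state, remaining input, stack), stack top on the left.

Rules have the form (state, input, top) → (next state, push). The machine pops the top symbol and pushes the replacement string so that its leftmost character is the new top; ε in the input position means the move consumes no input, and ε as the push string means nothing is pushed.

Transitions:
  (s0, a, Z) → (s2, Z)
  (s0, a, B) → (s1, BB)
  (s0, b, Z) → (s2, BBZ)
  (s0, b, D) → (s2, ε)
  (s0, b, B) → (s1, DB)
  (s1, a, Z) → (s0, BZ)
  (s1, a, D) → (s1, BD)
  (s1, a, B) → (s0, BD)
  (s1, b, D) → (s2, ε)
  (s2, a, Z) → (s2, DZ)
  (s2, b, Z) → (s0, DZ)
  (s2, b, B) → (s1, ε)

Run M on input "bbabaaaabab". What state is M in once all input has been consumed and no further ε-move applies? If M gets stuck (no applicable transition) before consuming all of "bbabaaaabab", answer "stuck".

(s0, bbabaaaabab, Z) ⊢ (s2, babaaaabab, BBZ) ⊢ (s1, abaaaabab, BZ) ⊢ (s0, baaaabab, BDZ) ⊢ (s1, aaaabab, DBDZ) ⊢ (s1, aaabab, BDBDZ) ⊢ (s0, aabab, BDDBDZ) ⊢ (s1, abab, BBDDBDZ) ⊢ (s0, bab, BDBDDBDZ) ⊢ (s1, ab, DBDBDDBDZ) ⊢ (s1, b, BDBDBDDBDZ)
No transition for (s1, b, top B); M blocks with input b remaining.

stuck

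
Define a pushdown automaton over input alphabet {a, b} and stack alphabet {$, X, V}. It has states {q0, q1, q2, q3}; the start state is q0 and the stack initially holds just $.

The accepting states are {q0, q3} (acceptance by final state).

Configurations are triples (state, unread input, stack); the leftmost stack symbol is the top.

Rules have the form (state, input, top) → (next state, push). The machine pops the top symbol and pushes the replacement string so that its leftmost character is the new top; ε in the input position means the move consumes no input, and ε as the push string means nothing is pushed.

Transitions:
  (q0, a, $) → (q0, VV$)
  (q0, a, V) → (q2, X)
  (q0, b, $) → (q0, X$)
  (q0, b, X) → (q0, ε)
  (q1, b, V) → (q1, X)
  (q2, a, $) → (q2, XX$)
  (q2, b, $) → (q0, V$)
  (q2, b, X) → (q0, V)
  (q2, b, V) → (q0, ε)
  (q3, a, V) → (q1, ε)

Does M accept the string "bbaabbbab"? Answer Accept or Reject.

No computation consumes all input and reaches a final state.

Reject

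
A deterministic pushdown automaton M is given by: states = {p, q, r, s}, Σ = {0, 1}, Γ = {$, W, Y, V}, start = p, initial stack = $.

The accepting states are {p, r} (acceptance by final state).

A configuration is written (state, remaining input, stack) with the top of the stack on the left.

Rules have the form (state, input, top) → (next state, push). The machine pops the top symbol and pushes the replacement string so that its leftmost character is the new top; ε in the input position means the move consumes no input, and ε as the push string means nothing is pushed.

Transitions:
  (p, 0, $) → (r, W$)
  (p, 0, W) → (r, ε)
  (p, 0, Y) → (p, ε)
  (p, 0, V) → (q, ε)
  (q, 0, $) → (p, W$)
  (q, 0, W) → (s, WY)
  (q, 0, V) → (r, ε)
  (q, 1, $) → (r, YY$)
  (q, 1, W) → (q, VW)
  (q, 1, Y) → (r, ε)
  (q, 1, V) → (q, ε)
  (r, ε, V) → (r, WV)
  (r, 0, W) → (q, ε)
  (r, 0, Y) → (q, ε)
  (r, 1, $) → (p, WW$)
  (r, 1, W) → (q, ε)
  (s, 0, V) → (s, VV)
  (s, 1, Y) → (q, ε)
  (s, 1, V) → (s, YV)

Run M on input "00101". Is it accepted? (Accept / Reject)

Accept

(p, 00101, $)
  read 0, top $: go to r, push W$ → (r, 0101, W$)
  read 0, top W: go to q, push ε → (q, 101, $)
  read 1, top $: go to r, push YY$ → (r, 01, YY$)
  read 0, top Y: go to q, push ε → (q, 1, Y$)
  read 1, top Y: go to r, push ε → (r, ε, $)
All input consumed; state r ∈ F.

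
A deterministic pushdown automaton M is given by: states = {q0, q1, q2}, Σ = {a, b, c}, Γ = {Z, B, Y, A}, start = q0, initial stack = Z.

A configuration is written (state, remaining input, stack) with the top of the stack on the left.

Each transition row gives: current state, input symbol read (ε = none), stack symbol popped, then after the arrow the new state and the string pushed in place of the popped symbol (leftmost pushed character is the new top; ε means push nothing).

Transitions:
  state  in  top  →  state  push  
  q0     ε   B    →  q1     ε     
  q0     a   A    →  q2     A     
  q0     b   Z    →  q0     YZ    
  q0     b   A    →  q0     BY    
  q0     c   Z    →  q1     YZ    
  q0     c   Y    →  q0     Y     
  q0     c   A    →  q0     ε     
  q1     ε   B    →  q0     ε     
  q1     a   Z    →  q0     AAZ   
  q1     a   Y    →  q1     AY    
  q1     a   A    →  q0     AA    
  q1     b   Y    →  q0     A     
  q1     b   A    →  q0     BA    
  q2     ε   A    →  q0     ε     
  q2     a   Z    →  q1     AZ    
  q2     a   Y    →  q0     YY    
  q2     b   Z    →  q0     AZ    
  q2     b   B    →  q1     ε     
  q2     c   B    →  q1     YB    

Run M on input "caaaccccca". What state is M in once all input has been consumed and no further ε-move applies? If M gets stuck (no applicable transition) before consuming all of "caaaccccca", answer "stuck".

stuck

(q0, caaaccccca, Z)
  read c, top Z: go to q1, push YZ → (q1, aaaccccca, YZ)
  read a, top Y: go to q1, push AY → (q1, aaccccca, AYZ)
  read a, top A: go to q0, push AA → (q0, accccca, AAYZ)
  read a, top A: go to q2, push A → (q2, ccccca, AAYZ)
  ε-move, top A: go to q0, push ε → (q0, ccccca, AYZ)
  read c, top A: go to q0, push ε → (q0, cccca, YZ)
  read c, top Y: go to q0, push Y → (q0, ccca, YZ)
  read c, top Y: go to q0, push Y → (q0, cca, YZ)
  read c, top Y: go to q0, push Y → (q0, ca, YZ)
  read c, top Y: go to q0, push Y → (q0, a, YZ)
No transition for (q0, a, top Y); M blocks with input a remaining.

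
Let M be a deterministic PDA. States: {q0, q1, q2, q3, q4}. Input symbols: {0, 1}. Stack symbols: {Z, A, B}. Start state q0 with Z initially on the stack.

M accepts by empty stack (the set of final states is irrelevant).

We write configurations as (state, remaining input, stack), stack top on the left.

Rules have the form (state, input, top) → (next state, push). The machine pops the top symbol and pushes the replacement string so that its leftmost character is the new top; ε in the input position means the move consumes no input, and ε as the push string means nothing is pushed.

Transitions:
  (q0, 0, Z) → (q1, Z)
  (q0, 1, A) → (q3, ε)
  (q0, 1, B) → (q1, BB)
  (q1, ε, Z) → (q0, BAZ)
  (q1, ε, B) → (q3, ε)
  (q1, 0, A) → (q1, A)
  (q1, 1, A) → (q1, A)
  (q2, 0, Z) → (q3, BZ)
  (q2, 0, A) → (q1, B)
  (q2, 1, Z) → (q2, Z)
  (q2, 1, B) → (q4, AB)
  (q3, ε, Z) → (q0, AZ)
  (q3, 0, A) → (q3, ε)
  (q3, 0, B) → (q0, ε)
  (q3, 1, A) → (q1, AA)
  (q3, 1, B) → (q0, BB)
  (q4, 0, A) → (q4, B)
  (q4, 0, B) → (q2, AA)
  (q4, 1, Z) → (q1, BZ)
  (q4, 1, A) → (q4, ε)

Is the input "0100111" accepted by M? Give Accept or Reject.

Reject

(q0, 0100111, Z) ⊢ (q1, 100111, Z) ⊢ (q0, 100111, BAZ) ⊢ (q1, 00111, BBAZ) ⊢ (q3, 00111, BAZ) ⊢ (q0, 0111, AZ)
No transition applies at (q0, 0111, AZ); input not fully consumed.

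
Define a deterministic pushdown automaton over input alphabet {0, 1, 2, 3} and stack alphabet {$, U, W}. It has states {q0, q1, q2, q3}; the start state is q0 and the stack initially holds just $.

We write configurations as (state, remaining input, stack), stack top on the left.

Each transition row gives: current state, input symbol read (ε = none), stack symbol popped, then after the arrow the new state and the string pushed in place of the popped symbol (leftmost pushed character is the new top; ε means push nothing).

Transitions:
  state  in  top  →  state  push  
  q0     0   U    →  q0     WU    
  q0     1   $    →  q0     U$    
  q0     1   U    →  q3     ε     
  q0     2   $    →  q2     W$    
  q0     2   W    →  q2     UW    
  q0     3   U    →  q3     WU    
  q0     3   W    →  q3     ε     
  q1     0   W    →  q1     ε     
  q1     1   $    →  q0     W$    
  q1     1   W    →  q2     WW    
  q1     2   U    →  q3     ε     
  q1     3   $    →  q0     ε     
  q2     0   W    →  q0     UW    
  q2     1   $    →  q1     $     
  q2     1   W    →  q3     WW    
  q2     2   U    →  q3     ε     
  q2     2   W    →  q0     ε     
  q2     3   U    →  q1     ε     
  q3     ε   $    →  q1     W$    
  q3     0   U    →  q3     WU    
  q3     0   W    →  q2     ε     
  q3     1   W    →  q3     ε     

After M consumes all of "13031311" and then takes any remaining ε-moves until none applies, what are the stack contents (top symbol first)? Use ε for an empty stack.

(q0, 13031311, $)
  read 1, top $: go to q0, push U$ → (q0, 3031311, U$)
  read 3, top U: go to q3, push WU → (q3, 031311, WU$)
  read 0, top W: go to q2, push ε → (q2, 31311, U$)
  read 3, top U: go to q1, push ε → (q1, 1311, $)
  read 1, top $: go to q0, push W$ → (q0, 311, W$)
  read 3, top W: go to q3, push ε → (q3, 11, $)
  ε-move, top $: go to q1, push W$ → (q1, 11, W$)
  read 1, top W: go to q2, push WW → (q2, 1, WW$)
  read 1, top W: go to q3, push WW → (q3, ε, WWW$)
All input consumed in state q3 with stack WWW$.

WWW$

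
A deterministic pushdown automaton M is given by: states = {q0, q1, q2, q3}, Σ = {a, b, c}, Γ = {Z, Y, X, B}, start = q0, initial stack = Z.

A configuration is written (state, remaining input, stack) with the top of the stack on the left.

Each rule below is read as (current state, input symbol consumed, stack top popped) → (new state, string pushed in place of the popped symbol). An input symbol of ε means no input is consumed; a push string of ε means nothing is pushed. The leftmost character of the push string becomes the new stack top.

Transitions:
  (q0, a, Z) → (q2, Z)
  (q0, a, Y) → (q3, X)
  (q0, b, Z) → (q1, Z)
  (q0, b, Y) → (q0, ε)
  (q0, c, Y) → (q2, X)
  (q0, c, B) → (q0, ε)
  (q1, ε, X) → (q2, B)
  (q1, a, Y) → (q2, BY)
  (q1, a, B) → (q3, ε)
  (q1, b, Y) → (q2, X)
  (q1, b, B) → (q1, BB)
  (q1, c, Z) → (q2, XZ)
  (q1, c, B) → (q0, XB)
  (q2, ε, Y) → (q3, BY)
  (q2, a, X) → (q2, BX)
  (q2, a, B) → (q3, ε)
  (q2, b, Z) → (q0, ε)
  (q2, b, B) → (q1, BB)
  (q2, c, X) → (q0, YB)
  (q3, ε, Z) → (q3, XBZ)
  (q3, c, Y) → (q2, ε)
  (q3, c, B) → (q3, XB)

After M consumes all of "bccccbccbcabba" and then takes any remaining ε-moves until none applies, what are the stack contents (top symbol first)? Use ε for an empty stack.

(q0, bccccbccbcabba, Z) ⊢ (q1, ccccbccbcabba, Z) ⊢ (q2, cccbccbcabba, XZ) ⊢ (q0, ccbccbcabba, YBZ) ⊢ (q2, cbccbcabba, XBZ) ⊢ (q0, bccbcabba, YBBZ) ⊢ (q0, ccbcabba, BBZ) ⊢ (q0, cbcabba, BZ) ⊢ (q0, bcabba, Z) ⊢ (q1, cabba, Z) ⊢ (q2, abba, XZ) ⊢ (q2, bba, BXZ) ⊢ (q1, ba, BBXZ) ⊢ (q1, a, BBBXZ) ⊢ (q3, ε, BBXZ)
All input consumed in state q3 with stack BBXZ.

BBXZ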